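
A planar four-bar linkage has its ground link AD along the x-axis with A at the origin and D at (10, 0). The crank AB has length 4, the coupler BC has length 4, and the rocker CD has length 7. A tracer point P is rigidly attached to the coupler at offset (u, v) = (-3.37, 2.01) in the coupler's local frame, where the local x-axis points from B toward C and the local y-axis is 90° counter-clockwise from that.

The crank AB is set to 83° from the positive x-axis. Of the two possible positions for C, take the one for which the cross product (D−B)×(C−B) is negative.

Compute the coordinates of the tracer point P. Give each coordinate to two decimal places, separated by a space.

A=(0,0), D=(10.00,0)
B = A + 4.00·(cos83°, sin83°) = (0.4875, 3.9702)
|BD| = 10.3078
circle(B,4.00) ∩ circle(D,7.00): a=3.5532, h=1.8371
  candidates: C₊=(4.4741,4.2970) cross=18.937; C₋=(3.0589,0.9062) cross=-18.937
  mode - wants cross < 0 → take C=(3.0589,0.9062) (cross=-18.937)
ex = (C−B)/|BC| = (0.6429,-0.7660); ey = (0.7660,0.6429)
P = B + -3.37·ex + 2.01·ey = (-0.1393,7.8437)

-0.14 7.84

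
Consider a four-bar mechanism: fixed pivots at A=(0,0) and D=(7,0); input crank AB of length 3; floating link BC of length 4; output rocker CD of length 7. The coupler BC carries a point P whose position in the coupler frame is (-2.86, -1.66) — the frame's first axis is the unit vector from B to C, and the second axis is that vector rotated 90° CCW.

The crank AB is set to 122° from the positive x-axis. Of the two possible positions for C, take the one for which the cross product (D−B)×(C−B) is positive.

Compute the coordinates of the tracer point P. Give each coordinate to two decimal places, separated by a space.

A=(0,0), D=(7.00,0)
B = A + 3.00·(cos122°, sin122°) = (-1.5898, 2.5441)
|BD| = 8.9586
circle(B,4.00) ∩ circle(D,7.00): a=2.6375, h=3.0073
  candidates: C₊=(1.7932,4.6786) cross=26.941; C₋=(0.0851,-1.0883) cross=-26.941
  mode + wants cross > 0 → take C=(1.7932,4.6786) (cross=26.941)
ex = (C−B)/|BC| = (0.8457,0.5336); ey = (-0.5336,0.8457)
P = B + -2.86·ex + -1.66·ey = (-3.1228,-0.3859)

-3.12 -0.39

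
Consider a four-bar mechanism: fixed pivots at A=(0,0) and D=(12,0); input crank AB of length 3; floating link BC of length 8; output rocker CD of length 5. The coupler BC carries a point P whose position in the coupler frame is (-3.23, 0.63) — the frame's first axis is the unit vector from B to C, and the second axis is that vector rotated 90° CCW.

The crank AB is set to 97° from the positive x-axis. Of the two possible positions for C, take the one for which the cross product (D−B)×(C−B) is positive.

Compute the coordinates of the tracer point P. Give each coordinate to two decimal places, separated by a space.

A=(0,0), D=(12.00,0)
B = A + 3.00·(cos97°, sin97°) = (-0.3656, 2.9776)
|BD| = 12.7191
circle(B,8.00) ∩ circle(D,5.00): a=7.8927, h=1.3061
  candidates: C₊=(7.6135,2.3997) cross=16.612; C₋=(7.0020,-0.1399) cross=-16.612
  mode + wants cross > 0 → take C=(7.6135,2.3997) (cross=16.612)
ex = (C−B)/|BC| = (0.9974,-0.0722); ey = (0.0722,0.9974)
P = B + -3.23·ex + 0.63·ey = (-3.5417,3.8393)

-3.54 3.84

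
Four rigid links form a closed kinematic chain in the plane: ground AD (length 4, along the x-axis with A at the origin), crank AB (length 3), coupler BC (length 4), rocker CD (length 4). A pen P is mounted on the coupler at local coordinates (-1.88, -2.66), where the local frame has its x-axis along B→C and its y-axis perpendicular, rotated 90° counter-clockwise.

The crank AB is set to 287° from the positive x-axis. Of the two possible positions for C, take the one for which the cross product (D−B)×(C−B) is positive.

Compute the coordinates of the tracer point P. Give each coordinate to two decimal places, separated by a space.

A=(0,0), D=(4.00,0)
B = A + 3.00·(cos287°, sin287°) = (0.8771, -2.8689)
|BD| = 4.2406
circle(B,4.00) ∩ circle(D,4.00): a=2.1203, h=3.3918
  candidates: C₊=(0.1439,1.0633) cross=14.383; C₋=(4.7332,-3.9322) cross=-14.383
  mode + wants cross > 0 → take C=(0.1439,1.0633) (cross=14.383)
ex = (C−B)/|BC| = (-0.1833,0.9831); ey = (-0.9831,-0.1833)
P = B + -1.88·ex + -2.66·ey = (3.8366,-4.2295)

3.84 -4.23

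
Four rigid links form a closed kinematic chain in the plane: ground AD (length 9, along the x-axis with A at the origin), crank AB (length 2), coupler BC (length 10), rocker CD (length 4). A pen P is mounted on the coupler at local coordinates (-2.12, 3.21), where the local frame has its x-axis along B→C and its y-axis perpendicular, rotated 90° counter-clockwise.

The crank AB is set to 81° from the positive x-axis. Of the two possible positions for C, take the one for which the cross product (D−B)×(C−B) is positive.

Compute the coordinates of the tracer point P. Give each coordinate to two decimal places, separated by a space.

A=(0,0), D=(9.00,0)
B = A + 2.00·(cos81°, sin81°) = (0.3129, 1.9754)
|BD| = 8.9089
circle(B,10.00) ∩ circle(D,4.00): a=9.1688, h=3.9915
  candidates: C₊=(10.1385,3.8345) cross=35.560; C₋=(8.3684,-3.9498) cross=-35.560
  mode + wants cross > 0 → take C=(10.1385,3.8345) (cross=35.560)
ex = (C−B)/|BC| = (0.9826,0.1859); ey = (-0.1859,0.9826)
P = B + -2.12·ex + 3.21·ey = (-2.3670,4.7353)

-2.37 4.74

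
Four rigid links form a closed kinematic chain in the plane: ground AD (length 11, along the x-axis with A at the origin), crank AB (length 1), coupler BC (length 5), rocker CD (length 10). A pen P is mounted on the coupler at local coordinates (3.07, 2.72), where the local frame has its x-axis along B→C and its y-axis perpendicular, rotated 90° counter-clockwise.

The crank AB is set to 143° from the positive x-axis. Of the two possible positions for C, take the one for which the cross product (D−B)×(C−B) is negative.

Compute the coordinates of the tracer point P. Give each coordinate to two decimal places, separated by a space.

A=(0,0), D=(11.00,0)
B = A + 1.00·(cos143°, sin143°) = (-0.7986, 0.6018)
|BD| = 11.8140
circle(B,5.00) ∩ circle(D,10.00): a=2.7328, h=4.1871
  candidates: C₊=(2.1439,4.6443) cross=49.466; C₋=(1.7173,-3.7191) cross=-49.466
  mode - wants cross < 0 → take C=(1.7173,-3.7191) (cross=-49.466)
ex = (C−B)/|BC| = (0.5032,-0.8642); ey = (0.8642,0.5032)
P = B + 3.07·ex + 2.72·ey = (3.0967,-0.6825)

3.10 -0.68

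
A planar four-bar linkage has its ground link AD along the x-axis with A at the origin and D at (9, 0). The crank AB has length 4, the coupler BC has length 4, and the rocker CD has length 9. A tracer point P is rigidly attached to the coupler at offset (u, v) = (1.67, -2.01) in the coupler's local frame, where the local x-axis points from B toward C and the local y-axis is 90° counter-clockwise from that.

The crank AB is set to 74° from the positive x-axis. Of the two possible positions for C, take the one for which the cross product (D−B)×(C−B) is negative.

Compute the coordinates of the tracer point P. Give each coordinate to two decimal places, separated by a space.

A=(0,0), D=(9.00,0)
B = A + 4.00·(cos74°, sin74°) = (1.1025, 3.8450)
|BD| = 8.7837
circle(B,4.00) ∩ circle(D,9.00): a=0.6919, h=3.9397
  candidates: C₊=(3.4492,7.0844) cross=34.605; C₋=(0.0000,0.0000) cross=-34.605
  mode - wants cross < 0 → take C=(0.0000,0.0000) (cross=-34.605)
ex = (C−B)/|BC| = (-0.2756,-0.9613); ey = (0.9613,-0.2756)
P = B + 1.67·ex + -2.01·ey = (-1.2899,2.7938)

-1.29 2.79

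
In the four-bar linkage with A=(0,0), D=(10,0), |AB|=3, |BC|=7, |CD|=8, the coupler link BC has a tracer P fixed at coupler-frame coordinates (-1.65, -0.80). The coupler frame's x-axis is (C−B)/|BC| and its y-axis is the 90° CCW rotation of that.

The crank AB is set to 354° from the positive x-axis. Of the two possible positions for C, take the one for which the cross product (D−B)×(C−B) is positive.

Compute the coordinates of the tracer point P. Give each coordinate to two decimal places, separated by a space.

A=(0,0), D=(10.00,0)
B = A + 3.00·(cos354°, sin354°) = (2.9836, -0.3136)
|BD| = 7.0234
circle(B,7.00) ∩ circle(D,8.00): a=2.4439, h=6.5595
  candidates: C₊=(5.1321,6.3485) cross=46.070; C₋=(5.7179,-6.7575) cross=-46.070
  mode + wants cross > 0 → take C=(5.1321,6.3485) (cross=46.070)
ex = (C−B)/|BC| = (0.3069,0.9517); ey = (-0.9517,0.3069)
P = B + -1.65·ex + -0.80·ey = (3.2385,-2.1295)

3.24 -2.13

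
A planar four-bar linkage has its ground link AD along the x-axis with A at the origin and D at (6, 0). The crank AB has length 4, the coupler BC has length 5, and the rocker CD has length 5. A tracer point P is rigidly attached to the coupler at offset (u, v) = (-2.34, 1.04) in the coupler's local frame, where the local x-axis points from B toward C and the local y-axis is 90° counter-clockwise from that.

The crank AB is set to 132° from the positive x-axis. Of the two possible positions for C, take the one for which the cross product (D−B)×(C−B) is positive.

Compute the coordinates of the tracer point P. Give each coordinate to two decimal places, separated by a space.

-5.09 3.82

A=(0,0), D=(6.00,0)
B = A + 4.00·(cos132°, sin132°) = (-2.6765, 2.9726)
|BD| = 9.1716
circle(B,5.00) ∩ circle(D,5.00): a=4.5858, h=1.9926
  candidates: C₊=(2.3076,3.3713) cross=18.275; C₋=(1.0159,-0.3987) cross=-18.275
  mode + wants cross > 0 → take C=(2.3076,3.3713) (cross=18.275)
ex = (C−B)/|BC| = (0.9968,0.0797); ey = (-0.0797,0.9968)
P = B + -2.34·ex + 1.04·ey = (-5.0920,3.8227)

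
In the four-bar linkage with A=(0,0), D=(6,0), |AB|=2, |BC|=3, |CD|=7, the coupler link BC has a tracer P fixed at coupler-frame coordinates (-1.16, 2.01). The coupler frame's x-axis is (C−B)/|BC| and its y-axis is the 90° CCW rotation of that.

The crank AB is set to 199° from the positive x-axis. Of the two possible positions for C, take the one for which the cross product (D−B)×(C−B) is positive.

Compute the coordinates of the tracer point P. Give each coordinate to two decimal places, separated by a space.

A=(0,0), D=(6.00,0)
B = A + 2.00·(cos199°, sin199°) = (-1.8910, -0.6511)
|BD| = 7.9179
circle(B,3.00) ∩ circle(D,7.00): a=1.4330, h=2.6356
  candidates: C₊=(-0.6796,2.0934) cross=20.869; C₋=(-0.2462,-3.1600) cross=-20.869
  mode + wants cross > 0 → take C=(-0.6796,2.0934) (cross=20.869)
ex = (C−B)/|BC| = (0.4038,0.9148); ey = (-0.9148,0.4038)
P = B + -1.16·ex + 2.01·ey = (-4.1983,-0.9007)

-4.20 -0.90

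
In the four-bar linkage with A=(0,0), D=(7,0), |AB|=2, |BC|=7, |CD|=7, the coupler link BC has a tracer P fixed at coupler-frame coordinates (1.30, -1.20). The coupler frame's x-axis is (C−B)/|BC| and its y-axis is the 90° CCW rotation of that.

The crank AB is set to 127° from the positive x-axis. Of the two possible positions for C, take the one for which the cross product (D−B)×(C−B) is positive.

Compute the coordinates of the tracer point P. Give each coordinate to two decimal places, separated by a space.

0.57 1.59

A=(0,0), D=(7.00,0)
B = A + 2.00·(cos127°, sin127°) = (-1.2036, 1.5973)
|BD| = 8.3577
circle(B,7.00) ∩ circle(D,7.00): a=4.1788, h=5.6158
  candidates: C₊=(3.9714,6.3109) cross=46.935; C₋=(1.8249,-4.7137) cross=-46.935
  mode + wants cross > 0 → take C=(3.9714,6.3109) (cross=46.935)
ex = (C−B)/|BC| = (0.7393,0.6734); ey = (-0.6734,0.7393)
P = B + 1.30·ex + -1.20·ey = (0.5655,1.5855)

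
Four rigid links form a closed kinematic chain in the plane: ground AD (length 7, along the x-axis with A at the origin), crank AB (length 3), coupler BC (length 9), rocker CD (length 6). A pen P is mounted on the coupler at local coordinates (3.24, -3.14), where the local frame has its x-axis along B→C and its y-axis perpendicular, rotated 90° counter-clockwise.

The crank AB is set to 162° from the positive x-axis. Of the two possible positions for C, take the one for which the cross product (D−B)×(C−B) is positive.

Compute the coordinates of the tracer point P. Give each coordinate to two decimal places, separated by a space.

1.55 -0.08

A=(0,0), D=(7.00,0)
B = A + 3.00·(cos162°, sin162°) = (-2.8532, 0.9271)
|BD| = 9.8967
circle(B,9.00) ∩ circle(D,6.00): a=7.2218, h=5.3708
  candidates: C₊=(4.8400,5.5977) cross=53.153; C₋=(3.8338,-5.0966) cross=-53.153
  mode + wants cross > 0 → take C=(4.8400,5.5977) (cross=53.153)
ex = (C−B)/|BC| = (0.8548,0.5190); ey = (-0.5190,0.8548)
P = B + 3.24·ex + -3.14·ey = (1.5459,-0.0756)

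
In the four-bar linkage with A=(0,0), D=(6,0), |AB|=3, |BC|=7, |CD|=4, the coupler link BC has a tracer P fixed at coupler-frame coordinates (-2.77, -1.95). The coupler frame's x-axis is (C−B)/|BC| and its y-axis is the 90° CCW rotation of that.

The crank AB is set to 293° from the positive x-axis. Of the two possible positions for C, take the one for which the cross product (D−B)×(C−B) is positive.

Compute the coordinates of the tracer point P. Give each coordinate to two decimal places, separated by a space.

1.74 -6.10

A=(0,0), D=(6.00,0)
B = A + 3.00·(cos293°, sin293°) = (1.1722, -2.7615)
|BD| = 5.5618
circle(B,7.00) ∩ circle(D,4.00): a=5.7476, h=3.9957
  candidates: C₊=(4.1773,3.5606) cross=22.223; C₋=(8.1452,-3.3761) cross=-22.223
  mode + wants cross > 0 → take C=(4.1773,3.5606) (cross=22.223)
ex = (C−B)/|BC| = (0.4293,0.9032); ey = (-0.9032,0.4293)
P = B + -2.77·ex + -1.95·ey = (1.7442,-6.1004)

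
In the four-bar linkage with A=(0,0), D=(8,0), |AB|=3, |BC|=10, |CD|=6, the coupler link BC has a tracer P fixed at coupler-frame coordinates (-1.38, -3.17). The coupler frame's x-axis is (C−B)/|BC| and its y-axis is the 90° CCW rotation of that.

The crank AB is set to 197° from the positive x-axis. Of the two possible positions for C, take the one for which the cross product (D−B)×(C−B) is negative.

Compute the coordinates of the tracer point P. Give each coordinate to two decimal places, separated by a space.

A=(0,0), D=(8.00,0)
B = A + 3.00·(cos197°, sin197°) = (-2.8689, -0.8771)
|BD| = 10.9042
circle(B,10.00) ∩ circle(D,6.00): a=8.3868, h=5.4463
  candidates: C₊=(5.0526,5.2262) cross=59.388; C₋=(5.9288,-5.6312) cross=-59.388
  mode - wants cross < 0 → take C=(5.9288,-5.6312) (cross=-59.388)
ex = (C−B)/|BC| = (0.8798,-0.4754); ey = (0.4754,0.8798)
P = B + -1.38·ex + -3.17·ey = (-5.5900,-3.0099)

-5.59 -3.01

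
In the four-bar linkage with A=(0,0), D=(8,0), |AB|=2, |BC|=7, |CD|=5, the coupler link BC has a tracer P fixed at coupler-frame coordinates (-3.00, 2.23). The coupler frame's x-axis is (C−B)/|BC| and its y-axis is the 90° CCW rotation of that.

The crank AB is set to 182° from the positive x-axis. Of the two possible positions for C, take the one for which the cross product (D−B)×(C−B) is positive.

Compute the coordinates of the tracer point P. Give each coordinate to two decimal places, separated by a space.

A=(0,0), D=(8.00,0)
B = A + 2.00·(cos182°, sin182°) = (-1.9988, -0.0698)
|BD| = 9.9990
circle(B,7.00) ∩ circle(D,5.00): a=6.1996, h=3.2503
  candidates: C₊=(4.1780,3.2237) cross=32.500; C₋=(4.2234,-3.2768) cross=-32.500
  mode + wants cross > 0 → take C=(4.1780,3.2237) (cross=32.500)
ex = (C−B)/|BC| = (0.8824,0.4705); ey = (-0.4705,0.8824)
P = B + -3.00·ex + 2.23·ey = (-5.6952,0.4864)

-5.70 0.49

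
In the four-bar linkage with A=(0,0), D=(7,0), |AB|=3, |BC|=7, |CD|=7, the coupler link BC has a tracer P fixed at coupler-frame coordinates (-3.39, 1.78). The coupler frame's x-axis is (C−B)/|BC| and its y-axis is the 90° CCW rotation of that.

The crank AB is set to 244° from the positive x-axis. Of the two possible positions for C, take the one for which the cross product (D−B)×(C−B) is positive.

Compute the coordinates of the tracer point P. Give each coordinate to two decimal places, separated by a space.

-4.18 -5.24

A=(0,0), D=(7.00,0)
B = A + 3.00·(cos244°, sin244°) = (-1.3151, -2.6964)
|BD| = 8.7414
circle(B,7.00) ∩ circle(D,7.00): a=4.3707, h=5.4678
  candidates: C₊=(1.1558,3.8530) cross=47.796; C₋=(4.5291,-6.5494) cross=-47.796
  mode + wants cross > 0 → take C=(1.1558,3.8530) (cross=47.796)
ex = (C−B)/|BC| = (0.3530,0.9356); ey = (-0.9356,0.3530)
P = B + -3.39·ex + 1.78·ey = (-4.1772,-5.2398)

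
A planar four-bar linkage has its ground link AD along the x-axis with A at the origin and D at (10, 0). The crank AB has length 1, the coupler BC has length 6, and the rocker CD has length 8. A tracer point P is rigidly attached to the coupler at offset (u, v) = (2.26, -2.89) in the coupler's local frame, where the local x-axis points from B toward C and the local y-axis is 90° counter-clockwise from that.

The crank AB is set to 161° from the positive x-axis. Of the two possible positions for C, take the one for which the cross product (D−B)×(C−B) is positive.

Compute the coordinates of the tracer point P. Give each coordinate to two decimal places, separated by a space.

A=(0,0), D=(10.00,0)
B = A + 1.00·(cos161°, sin161°) = (-0.9455, 0.3256)
|BD| = 10.9504
circle(B,6.00) ∩ circle(D,8.00): a=4.1967, h=4.2881
  candidates: C₊=(3.3768,4.4870) cross=46.956; C₋=(3.1218,-4.0854) cross=-46.956
  mode + wants cross > 0 → take C=(3.3768,4.4870) (cross=46.956)
ex = (C−B)/|BC| = (0.7204,0.6936); ey = (-0.6936,0.7204)
P = B + 2.26·ex + -2.89·ey = (2.6870,-0.1889)

2.69 -0.19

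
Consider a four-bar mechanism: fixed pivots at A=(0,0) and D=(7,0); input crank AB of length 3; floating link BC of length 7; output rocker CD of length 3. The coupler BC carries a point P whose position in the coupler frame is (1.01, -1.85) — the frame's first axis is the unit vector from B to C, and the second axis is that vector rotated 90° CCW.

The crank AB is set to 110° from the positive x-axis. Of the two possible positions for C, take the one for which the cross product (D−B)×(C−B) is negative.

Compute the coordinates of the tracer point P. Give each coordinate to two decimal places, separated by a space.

A=(0,0), D=(7.00,0)
B = A + 3.00·(cos110°, sin110°) = (-1.0261, 2.8191)
|BD| = 8.5068
circle(B,7.00) ∩ circle(D,3.00): a=6.6044, h=2.3198
  candidates: C₊=(5.9739,2.8191) cross=19.734; C₋=(4.4364,-1.5583) cross=-19.734
  mode - wants cross < 0 → take C=(4.4364,-1.5583) (cross=-19.734)
ex = (C−B)/|BC| = (0.7804,-0.6253); ey = (0.6253,0.7804)
P = B + 1.01·ex + -1.85·ey = (-1.3948,0.7438)

-1.39 0.74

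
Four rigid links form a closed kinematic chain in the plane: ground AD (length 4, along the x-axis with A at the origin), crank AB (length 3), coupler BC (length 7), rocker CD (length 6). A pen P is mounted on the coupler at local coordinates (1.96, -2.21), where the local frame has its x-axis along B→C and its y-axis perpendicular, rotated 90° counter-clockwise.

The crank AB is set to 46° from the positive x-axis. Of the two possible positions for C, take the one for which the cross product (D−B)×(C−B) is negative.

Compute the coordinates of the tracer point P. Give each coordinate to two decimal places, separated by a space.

A=(0,0), D=(4.00,0)
B = A + 3.00·(cos46°, sin46°) = (2.0840, 2.1580)
|BD| = 2.8859
circle(B,7.00) ∩ circle(D,6.00): a=3.6953, h=5.9452
  candidates: C₊=(8.9831,3.3419) cross=17.157; C₋=(0.0917,-4.5525) cross=-17.157
  mode - wants cross < 0 → take C=(0.0917,-4.5525) (cross=-17.157)
ex = (C−B)/|BC| = (-0.2846,-0.9586); ey = (0.9586,-0.2846)
P = B + 1.96·ex + -2.21·ey = (-0.5925,0.9081)

-0.59 0.91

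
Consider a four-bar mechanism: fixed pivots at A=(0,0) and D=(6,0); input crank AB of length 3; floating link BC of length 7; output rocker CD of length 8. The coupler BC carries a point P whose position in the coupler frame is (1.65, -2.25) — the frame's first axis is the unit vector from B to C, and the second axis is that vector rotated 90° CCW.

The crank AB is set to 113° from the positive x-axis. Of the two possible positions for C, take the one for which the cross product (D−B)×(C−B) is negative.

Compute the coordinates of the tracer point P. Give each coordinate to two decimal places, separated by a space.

A=(0,0), D=(6.00,0)
B = A + 3.00·(cos113°, sin113°) = (-1.1722, 2.7615)
|BD| = 7.6855
circle(B,7.00) ∩ circle(D,8.00): a=2.8669, h=6.3860
  candidates: C₊=(3.7978,7.6909) cross=49.079; C₋=(-0.7914,-4.2281) cross=-49.079
  mode - wants cross < 0 → take C=(-0.7914,-4.2281) (cross=-49.079)
ex = (C−B)/|BC| = (0.0544,-0.9985); ey = (0.9985,0.0544)
P = B + 1.65·ex + -2.25·ey = (-3.3291,0.9916)

-3.33 0.99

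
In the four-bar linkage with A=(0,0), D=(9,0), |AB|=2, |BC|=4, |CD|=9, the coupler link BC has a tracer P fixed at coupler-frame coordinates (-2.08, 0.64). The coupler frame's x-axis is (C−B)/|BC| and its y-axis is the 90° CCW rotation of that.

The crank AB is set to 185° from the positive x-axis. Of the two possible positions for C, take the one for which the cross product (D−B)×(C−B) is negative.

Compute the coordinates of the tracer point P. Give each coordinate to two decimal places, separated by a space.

-2.85 1.83

A=(0,0), D=(9.00,0)
B = A + 2.00·(cos185°, sin185°) = (-1.9924, -0.1743)
|BD| = 10.9938
circle(B,4.00) ∩ circle(D,9.00): a=2.5407, h=3.0895
  candidates: C₊=(0.4990,2.9551) cross=33.965; C₋=(0.5969,-3.2231) cross=-33.965
  mode - wants cross < 0 → take C=(0.5969,-3.2231) (cross=-33.965)
ex = (C−B)/|BC| = (0.6473,-0.7622); ey = (0.7622,0.6473)
P = B + -2.08·ex + 0.64·ey = (-2.8510,1.8254)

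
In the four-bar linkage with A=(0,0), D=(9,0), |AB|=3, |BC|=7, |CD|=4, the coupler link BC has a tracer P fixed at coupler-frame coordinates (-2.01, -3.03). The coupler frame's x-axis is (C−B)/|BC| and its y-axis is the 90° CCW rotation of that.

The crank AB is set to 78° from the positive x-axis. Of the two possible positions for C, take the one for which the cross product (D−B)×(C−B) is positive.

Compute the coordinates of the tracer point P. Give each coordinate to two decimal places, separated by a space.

-1.02 -0.31

A=(0,0), D=(9.00,0)
B = A + 3.00·(cos78°, sin78°) = (0.6237, 2.9344)
|BD| = 8.8754
circle(B,7.00) ∩ circle(D,4.00): a=6.2968, h=3.0579
  candidates: C₊=(7.5774,3.7385) cross=27.140; C₋=(5.5554,-2.0334) cross=-27.140
  mode + wants cross > 0 → take C=(7.5774,3.7385) (cross=27.140)
ex = (C−B)/|BC| = (0.9934,0.1149); ey = (-0.1149,0.9934)
P = B + -2.01·ex + -3.03·ey = (-1.0249,-0.3064)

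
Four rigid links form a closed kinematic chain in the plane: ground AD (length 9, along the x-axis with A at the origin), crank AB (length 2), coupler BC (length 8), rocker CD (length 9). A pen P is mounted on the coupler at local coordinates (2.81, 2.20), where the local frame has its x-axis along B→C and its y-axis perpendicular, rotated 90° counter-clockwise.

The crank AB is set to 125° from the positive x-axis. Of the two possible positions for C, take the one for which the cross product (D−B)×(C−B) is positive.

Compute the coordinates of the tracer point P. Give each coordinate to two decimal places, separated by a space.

-0.91 5.20

A=(0,0), D=(9.00,0)
B = A + 2.00·(cos125°, sin125°) = (-1.1472, 1.6383)
|BD| = 10.2786
circle(B,8.00) ∩ circle(D,9.00): a=4.3123, h=6.7382
  candidates: C₊=(4.1840,7.6031) cross=69.259; C₋=(2.0360,-5.7011) cross=-69.259
  mode + wants cross > 0 → take C=(4.1840,7.6031) (cross=69.259)
ex = (C−B)/|BC| = (0.6664,0.7456); ey = (-0.7456,0.6664)
P = B + 2.81·ex + 2.20·ey = (-0.9149,5.1995)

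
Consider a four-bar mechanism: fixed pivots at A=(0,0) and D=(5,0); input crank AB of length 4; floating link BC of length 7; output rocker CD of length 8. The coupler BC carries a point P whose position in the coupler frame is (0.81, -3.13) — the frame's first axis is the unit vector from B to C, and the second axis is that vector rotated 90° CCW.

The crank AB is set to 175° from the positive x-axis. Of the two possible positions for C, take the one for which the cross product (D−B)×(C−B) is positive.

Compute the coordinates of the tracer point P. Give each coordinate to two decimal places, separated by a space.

-0.93 -0.72

A=(0,0), D=(5.00,0)
B = A + 4.00·(cos175°, sin175°) = (-3.9848, 0.3486)
|BD| = 8.9915
circle(B,7.00) ∩ circle(D,8.00): a=3.6617, h=5.9659
  candidates: C₊=(-0.0946,6.1681) cross=53.643; C₋=(-0.5572,-5.7548) cross=-53.643
  mode + wants cross > 0 → take C=(-0.0946,6.1681) (cross=53.643)
ex = (C−B)/|BC| = (0.5557,0.8314); ey = (-0.8314,0.5557)
P = B + 0.81·ex + -3.13·ey = (-0.9325,-0.7175)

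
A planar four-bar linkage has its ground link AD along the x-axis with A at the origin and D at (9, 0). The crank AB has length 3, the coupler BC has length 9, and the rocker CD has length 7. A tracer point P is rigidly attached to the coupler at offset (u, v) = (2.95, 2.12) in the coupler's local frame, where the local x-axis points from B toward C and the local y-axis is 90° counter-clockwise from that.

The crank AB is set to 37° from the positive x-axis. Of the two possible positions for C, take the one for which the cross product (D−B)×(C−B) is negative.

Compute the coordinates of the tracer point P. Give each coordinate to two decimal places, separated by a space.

A=(0,0), D=(9.00,0)
B = A + 3.00·(cos37°, sin37°) = (2.3959, 1.8054)
|BD| = 6.8464
circle(B,9.00) ∩ circle(D,7.00): a=5.7602, h=6.9152
  candidates: C₊=(9.7758,6.9569) cross=47.345; C₋=(6.1286,-6.3840) cross=-47.345
  mode - wants cross < 0 → take C=(6.1286,-6.3840) (cross=-47.345)
ex = (C−B)/|BC| = (0.4147,-0.9099); ey = (0.9099,0.4147)
P = B + 2.95·ex + 2.12·ey = (5.5485,0.0004)

5.55 0.00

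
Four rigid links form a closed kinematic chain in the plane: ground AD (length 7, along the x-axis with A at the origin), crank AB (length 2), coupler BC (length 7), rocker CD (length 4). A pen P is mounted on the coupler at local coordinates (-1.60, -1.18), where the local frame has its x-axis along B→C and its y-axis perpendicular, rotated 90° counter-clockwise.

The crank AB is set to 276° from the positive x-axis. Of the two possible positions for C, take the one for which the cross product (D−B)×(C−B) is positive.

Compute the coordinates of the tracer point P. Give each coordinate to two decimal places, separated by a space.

0.06 -3.97

A=(0,0), D=(7.00,0)
B = A + 2.00·(cos276°, sin276°) = (0.2091, -1.9890)
|BD| = 7.0762
circle(B,7.00) ∩ circle(D,4.00): a=5.8699, h=3.8137
  candidates: C₊=(4.7703,3.3209) cross=26.987; C₋=(6.9143,-3.9991) cross=-26.987
  mode + wants cross > 0 → take C=(4.7703,3.3209) (cross=26.987)
ex = (C−B)/|BC| = (0.6516,0.7586); ey = (-0.7586,0.6516)
P = B + -1.60·ex + -1.18·ey = (0.0616,-3.9716)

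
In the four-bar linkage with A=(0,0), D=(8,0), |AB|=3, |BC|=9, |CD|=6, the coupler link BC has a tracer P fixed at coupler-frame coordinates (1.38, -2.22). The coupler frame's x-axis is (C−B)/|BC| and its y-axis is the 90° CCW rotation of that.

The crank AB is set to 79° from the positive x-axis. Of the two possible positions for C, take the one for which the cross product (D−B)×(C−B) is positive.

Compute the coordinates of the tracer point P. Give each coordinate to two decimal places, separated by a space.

A=(0,0), D=(8.00,0)
B = A + 3.00·(cos79°, sin79°) = (0.5724, 2.9449)
|BD| = 7.9901
circle(B,9.00) ∩ circle(D,6.00): a=6.8110, h=5.8830
  candidates: C₊=(9.0723,5.9034) cross=47.006; C₋=(4.7357,-5.0343) cross=-47.006
  mode + wants cross > 0 → take C=(9.0723,5.9034) (cross=47.006)
ex = (C−B)/|BC| = (0.9444,0.3287); ey = (-0.3287,0.9444)
P = B + 1.38·ex + -2.22·ey = (2.6055,1.3019)

2.61 1.30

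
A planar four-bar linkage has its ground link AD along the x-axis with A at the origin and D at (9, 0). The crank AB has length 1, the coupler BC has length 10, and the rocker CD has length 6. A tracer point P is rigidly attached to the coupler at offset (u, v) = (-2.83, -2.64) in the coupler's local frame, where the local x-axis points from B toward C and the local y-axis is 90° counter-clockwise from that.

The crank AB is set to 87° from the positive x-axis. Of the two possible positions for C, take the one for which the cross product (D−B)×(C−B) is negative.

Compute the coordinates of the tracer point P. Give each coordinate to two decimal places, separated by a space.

A=(0,0), D=(9.00,0)
B = A + 1.00·(cos87°, sin87°) = (0.0523, 0.9986)
|BD| = 9.0032
circle(B,10.00) ∩ circle(D,6.00): a=8.0559, h=5.9247
  candidates: C₊=(8.7157,5.9933) cross=53.342; C₋=(7.4014,-5.7831) cross=-53.342
  mode - wants cross < 0 → take C=(7.4014,-5.7831) (cross=-53.342)
ex = (C−B)/|BC| = (0.7349,-0.6782); ey = (0.6782,0.7349)
P = B + -2.83·ex + -2.64·ey = (-3.8178,0.9777)

-3.82 0.98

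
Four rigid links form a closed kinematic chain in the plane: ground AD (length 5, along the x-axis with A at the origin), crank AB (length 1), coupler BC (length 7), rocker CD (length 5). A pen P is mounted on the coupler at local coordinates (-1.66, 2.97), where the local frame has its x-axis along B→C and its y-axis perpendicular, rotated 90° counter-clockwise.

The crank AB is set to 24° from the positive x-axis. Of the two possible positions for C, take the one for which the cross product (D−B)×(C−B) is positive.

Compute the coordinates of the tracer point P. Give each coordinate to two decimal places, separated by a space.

A=(0,0), D=(5.00,0)
B = A + 1.00·(cos24°, sin24°) = (0.9135, 0.4067)
|BD| = 4.1066
circle(B,7.00) ∩ circle(D,5.00): a=4.9754, h=4.9239
  candidates: C₊=(6.3522,4.8137) cross=20.221; C₋=(5.3768,-4.9858) cross=-20.221
  mode + wants cross > 0 → take C=(6.3522,4.8137) (cross=20.221)
ex = (C−B)/|BC| = (0.7769,0.6296); ey = (-0.6296,0.7769)
P = B + -1.66·ex + 2.97·ey = (-2.2460,1.6692)

-2.25 1.67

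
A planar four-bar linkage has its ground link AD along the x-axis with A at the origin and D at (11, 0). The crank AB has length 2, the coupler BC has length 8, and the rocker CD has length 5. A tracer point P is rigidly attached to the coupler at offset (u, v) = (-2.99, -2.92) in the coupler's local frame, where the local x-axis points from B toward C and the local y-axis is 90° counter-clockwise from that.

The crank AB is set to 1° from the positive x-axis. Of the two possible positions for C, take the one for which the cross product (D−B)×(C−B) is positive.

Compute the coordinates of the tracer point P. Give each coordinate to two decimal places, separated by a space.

A=(0,0), D=(11.00,0)
B = A + 2.00·(cos1°, sin1°) = (1.9997, 0.0349)
|BD| = 9.0004
circle(B,8.00) ∩ circle(D,5.00): a=6.6668, h=4.4220
  candidates: C₊=(8.6836,4.4310) cross=39.800; C₋=(8.6493,-4.4129) cross=-39.800
  mode + wants cross > 0 → take C=(8.6836,4.4310) (cross=39.800)
ex = (C−B)/|BC| = (0.8355,0.5495); ey = (-0.5495,0.8355)
P = B + -2.99·ex + -2.92·ey = (1.1062,-4.0478)

1.11 -4.05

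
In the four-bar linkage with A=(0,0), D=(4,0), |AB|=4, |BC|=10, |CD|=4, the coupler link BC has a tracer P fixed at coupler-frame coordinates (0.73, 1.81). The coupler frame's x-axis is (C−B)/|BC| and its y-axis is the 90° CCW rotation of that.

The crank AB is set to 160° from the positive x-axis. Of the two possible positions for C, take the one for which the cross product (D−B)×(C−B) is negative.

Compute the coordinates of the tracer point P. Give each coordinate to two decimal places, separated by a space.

A=(0,0), D=(4.00,0)
B = A + 4.00·(cos160°, sin160°) = (-3.7588, 1.3681)
|BD| = 7.8785
circle(B,10.00) ∩ circle(D,4.00): a=9.2702, h=3.7501
  candidates: C₊=(6.0218,3.4514) cross=29.545; C₋=(4.7194,-3.9348) cross=-29.545
  mode - wants cross < 0 → take C=(4.7194,-3.9348) (cross=-29.545)
ex = (C−B)/|BC| = (0.8478,-0.5303); ey = (0.5303,0.8478)
P = B + 0.73·ex + 1.81·ey = (-2.1800,2.5155)

-2.18 2.52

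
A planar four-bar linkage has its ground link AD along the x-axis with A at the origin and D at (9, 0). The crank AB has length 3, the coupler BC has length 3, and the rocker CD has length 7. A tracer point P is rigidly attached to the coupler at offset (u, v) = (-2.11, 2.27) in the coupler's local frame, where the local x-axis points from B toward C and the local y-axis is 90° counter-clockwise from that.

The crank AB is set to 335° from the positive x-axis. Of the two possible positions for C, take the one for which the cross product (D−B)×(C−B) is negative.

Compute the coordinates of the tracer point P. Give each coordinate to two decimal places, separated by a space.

A=(0,0), D=(9.00,0)
B = A + 3.00·(cos335°, sin335°) = (2.7189, -1.2679)
|BD| = 6.4078
circle(B,3.00) ∩ circle(D,7.00): a=0.0827, h=2.9989
  candidates: C₊=(2.2066,1.6881) cross=19.216; C₋=(3.3933,-4.1911) cross=-19.216
  mode - wants cross < 0 → take C=(3.3933,-4.1911) (cross=-19.216)
ex = (C−B)/|BC| = (0.2248,-0.9744); ey = (0.9744,0.2248)
P = B + -2.11·ex + 2.27·ey = (4.4565,1.2984)

4.46 1.30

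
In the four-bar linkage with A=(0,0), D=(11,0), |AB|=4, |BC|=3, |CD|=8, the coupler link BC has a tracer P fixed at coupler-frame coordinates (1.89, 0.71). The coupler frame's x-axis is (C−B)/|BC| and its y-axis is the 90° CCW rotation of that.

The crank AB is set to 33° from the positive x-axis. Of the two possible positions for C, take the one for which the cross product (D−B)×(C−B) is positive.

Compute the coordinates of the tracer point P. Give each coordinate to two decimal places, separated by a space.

3.54 4.19

A=(0,0), D=(11.00,0)
B = A + 4.00·(cos33°, sin33°) = (3.3547, 2.1786)
|BD| = 7.9497
circle(B,3.00) ∩ circle(D,8.00): a=0.5156, h=2.9554
  candidates: C₊=(4.6604,4.8795) cross=23.494; C₋=(3.0406,-0.8050) cross=-23.494
  mode + wants cross > 0 → take C=(4.6604,4.8795) (cross=23.494)
ex = (C−B)/|BC| = (0.4352,0.9003); ey = (-0.9003,0.4352)
P = B + 1.89·ex + 0.71·ey = (3.5381,4.1892)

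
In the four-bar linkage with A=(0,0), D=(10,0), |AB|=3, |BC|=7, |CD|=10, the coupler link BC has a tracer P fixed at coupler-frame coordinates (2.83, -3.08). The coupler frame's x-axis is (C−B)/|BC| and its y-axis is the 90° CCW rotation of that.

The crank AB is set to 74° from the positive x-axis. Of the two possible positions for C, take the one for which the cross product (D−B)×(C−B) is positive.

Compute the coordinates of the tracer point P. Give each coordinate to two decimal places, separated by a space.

4.98 3.41

A=(0,0), D=(10.00,0)
B = A + 3.00·(cos74°, sin74°) = (0.8269, 2.8838)
|BD| = 9.6157
circle(B,7.00) ∩ circle(D,10.00): a=2.1559, h=6.6597
  candidates: C₊=(4.8809,8.5904) cross=64.038; C₋=(0.8863,-4.1160) cross=-64.038
  mode + wants cross > 0 → take C=(4.8809,8.5904) (cross=64.038)
ex = (C−B)/|BC| = (0.5791,0.8152); ey = (-0.8152,0.5791)
P = B + 2.83·ex + -3.08·ey = (4.9768,3.4071)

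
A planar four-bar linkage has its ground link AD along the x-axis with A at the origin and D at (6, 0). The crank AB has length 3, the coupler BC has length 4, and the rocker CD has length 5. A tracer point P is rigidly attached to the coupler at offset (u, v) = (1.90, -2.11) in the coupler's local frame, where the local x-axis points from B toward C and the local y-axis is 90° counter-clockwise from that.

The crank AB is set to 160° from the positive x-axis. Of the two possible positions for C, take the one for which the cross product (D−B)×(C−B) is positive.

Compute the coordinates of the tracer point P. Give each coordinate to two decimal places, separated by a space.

-0.78 -0.95

A=(0,0), D=(6.00,0)
B = A + 3.00·(cos160°, sin160°) = (-2.8191, 1.0261)
|BD| = 8.8786
circle(B,4.00) ∩ circle(D,5.00): a=3.9324, h=0.7320
  candidates: C₊=(1.1716,1.2987) cross=6.499; C₋=(1.0024,-0.1555) cross=-6.499
  mode + wants cross > 0 → take C=(1.1716,1.2987) (cross=6.499)
ex = (C−B)/|BC| = (0.9977,0.0682); ey = (-0.0682,0.9977)
P = B + 1.90·ex + -2.11·ey = (-0.7797,-0.9495)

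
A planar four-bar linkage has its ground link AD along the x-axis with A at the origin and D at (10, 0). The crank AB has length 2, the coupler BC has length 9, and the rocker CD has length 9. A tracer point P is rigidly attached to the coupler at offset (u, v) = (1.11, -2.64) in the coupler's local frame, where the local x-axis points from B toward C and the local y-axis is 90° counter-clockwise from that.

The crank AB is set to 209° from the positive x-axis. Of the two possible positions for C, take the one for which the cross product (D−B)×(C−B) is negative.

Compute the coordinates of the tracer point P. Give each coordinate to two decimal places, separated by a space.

-2.80 -3.63

A=(0,0), D=(10.00,0)
B = A + 2.00·(cos209°, sin209°) = (-1.7492, -0.9696)
|BD| = 11.7892
circle(B,9.00) ∩ circle(D,9.00): a=5.8946, h=6.8010
  candidates: C₊=(3.5660,6.2932) cross=80.178; C₋=(4.6847,-7.2628) cross=-80.178
  mode - wants cross < 0 → take C=(4.6847,-7.2628) (cross=-80.178)
ex = (C−B)/|BC| = (0.7149,-0.6992); ey = (0.6992,0.7149)
P = B + 1.11·ex + -2.64·ey = (-2.8017,-3.6331)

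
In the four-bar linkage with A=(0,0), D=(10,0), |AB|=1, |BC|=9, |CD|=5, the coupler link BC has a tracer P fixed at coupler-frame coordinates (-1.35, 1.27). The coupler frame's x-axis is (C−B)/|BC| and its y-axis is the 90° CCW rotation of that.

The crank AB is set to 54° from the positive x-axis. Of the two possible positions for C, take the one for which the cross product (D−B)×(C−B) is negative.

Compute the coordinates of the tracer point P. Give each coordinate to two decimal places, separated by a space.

0.25 2.63

A=(0,0), D=(10.00,0)
B = A + 1.00·(cos54°, sin54°) = (0.5878, 0.8090)
|BD| = 9.4469
circle(B,9.00) ∩ circle(D,5.00): a=7.6874, h=4.6802
  candidates: C₊=(8.6477,4.8137) cross=44.213; C₋=(7.8461,-4.5123) cross=-44.213
  mode - wants cross < 0 → take C=(7.8461,-4.5123) (cross=-44.213)
ex = (C−B)/|BC| = (0.8065,-0.5913); ey = (0.5913,0.8065)
P = B + -1.35·ex + 1.27·ey = (0.2499,2.6314)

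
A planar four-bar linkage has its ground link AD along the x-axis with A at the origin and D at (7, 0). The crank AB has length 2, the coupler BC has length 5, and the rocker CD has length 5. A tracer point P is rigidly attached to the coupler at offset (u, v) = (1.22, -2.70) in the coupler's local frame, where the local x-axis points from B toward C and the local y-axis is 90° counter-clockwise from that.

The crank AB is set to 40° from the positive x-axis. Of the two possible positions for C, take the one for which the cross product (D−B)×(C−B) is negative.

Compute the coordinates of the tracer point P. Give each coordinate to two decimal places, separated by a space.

-0.55 -0.82

A=(0,0), D=(7.00,0)
B = A + 2.00·(cos40°, sin40°) = (1.5321, 1.2856)
|BD| = 5.6170
circle(B,5.00) ∩ circle(D,5.00): a=2.8085, h=4.1367
  candidates: C₊=(5.2128,4.6697) cross=23.236; C₋=(3.3193,-3.3841) cross=-23.236
  mode - wants cross < 0 → take C=(3.3193,-3.3841) (cross=-23.236)
ex = (C−B)/|BC| = (0.3574,-0.9339); ey = (0.9339,0.3574)
P = B + 1.22·ex + -2.70·ey = (-0.5535,-0.8189)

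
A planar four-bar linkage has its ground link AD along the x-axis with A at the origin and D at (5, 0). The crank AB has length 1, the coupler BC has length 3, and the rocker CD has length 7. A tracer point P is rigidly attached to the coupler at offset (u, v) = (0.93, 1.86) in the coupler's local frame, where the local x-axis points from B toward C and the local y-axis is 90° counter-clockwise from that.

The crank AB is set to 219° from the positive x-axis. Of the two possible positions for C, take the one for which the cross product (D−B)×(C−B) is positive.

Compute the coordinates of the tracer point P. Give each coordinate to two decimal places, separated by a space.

A=(0,0), D=(5.00,0)
B = A + 1.00·(cos219°, sin219°) = (-0.7771, -0.6293)
|BD| = 5.8113
circle(B,3.00) ∩ circle(D,7.00): a=-0.5359, h=2.9517
  candidates: C₊=(-1.6295,2.2470) cross=17.154; C₋=(-0.9902,-3.6217) cross=-17.154
  mode + wants cross > 0 → take C=(-1.6295,2.2470) (cross=17.154)
ex = (C−B)/|BC| = (-0.2841,0.9588); ey = (-0.9588,-0.2841)
P = B + 0.93·ex + 1.86·ey = (-2.8247,-0.2661)

-2.82 -0.27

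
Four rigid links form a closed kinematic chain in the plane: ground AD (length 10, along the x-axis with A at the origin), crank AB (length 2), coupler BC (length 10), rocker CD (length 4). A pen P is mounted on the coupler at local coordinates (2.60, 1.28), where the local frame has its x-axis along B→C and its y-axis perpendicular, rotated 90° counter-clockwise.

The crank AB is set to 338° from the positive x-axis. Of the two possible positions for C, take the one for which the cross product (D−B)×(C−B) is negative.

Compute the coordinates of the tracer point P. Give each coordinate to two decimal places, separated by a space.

A=(0,0), D=(10.00,0)
B = A + 2.00·(cos338°, sin338°) = (1.8544, -0.7492)
|BD| = 8.1800
circle(B,10.00) ∩ circle(D,4.00): a=9.2245, h=3.8612
  candidates: C₊=(10.6864,3.9407) cross=31.585; C₋=(11.3937,-3.7493) cross=-31.585
  mode - wants cross < 0 → take C=(11.3937,-3.7493) (cross=-31.585)
ex = (C−B)/|BC| = (0.9539,-0.3000); ey = (0.3000,0.9539)
P = B + 2.60·ex + 1.28·ey = (4.7186,-0.3082)

4.72 -0.31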